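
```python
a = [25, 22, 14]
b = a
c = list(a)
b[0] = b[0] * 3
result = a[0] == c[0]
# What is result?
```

After line 1: a = [25, 22, 14]
After line 2 (b = a, alias): a = [25, 22, 14], b = [25, 22, 14]
After line 3 (c = list(a) is a copy, new object): c = [25, 22, 14]
After line 4 (b[0] = 25 * 3 = 75; mutates shared a/b): a = b = [75, 22, 14], c = [25, 22, 14]
After line 5 (a[0] = 75, c[0] = 25; result = False)

False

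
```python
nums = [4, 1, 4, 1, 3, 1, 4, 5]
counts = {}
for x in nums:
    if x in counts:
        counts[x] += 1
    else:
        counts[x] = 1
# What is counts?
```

Initial: counts = {}, nums = [4, 1, 4, 1, 3, 1, 4, 5]
See 4: counts = {4: 1}
See 1: counts = {4: 1, 1: 1}
See 4: counts = {4: 2, 1: 1}
See 1: counts = {4: 2, 1: 2}
See 3: counts = {4: 2, 1: 2, 3: 1}
See 1: counts = {4: 2, 1: 3, 3: 1}
See 4: counts = {4: 3, 1: 3, 3: 1}
See 5: counts = {4: 3, 1: 3, 3: 1, 5: 1}

{4: 3, 1: 3, 3: 1, 5: 1}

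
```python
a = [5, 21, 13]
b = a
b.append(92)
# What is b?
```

After line 1: a = [5, 21, 13]
After line 2 (b = a is an alias, same object): a = [5, 21, 13], b = [5, 21, 13]
After line 3 (b.append mutates the shared list): a = [5, 21, 13, 92], b = [5, 21, 13, 92]

[5, 21, 13, 92]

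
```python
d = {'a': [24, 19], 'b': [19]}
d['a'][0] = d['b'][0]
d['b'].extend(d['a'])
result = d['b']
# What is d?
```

After line 1: d = {'a': [24, 19], 'b': [19]}
After line 2 (a[0] = b[0] = 19): d = {'a': [19, 19], 'b': [19]}
After line 3 (b.extend(a) appends [19, 19]): d = {'a': [19, 19], 'b': [19, 19, 19]}
After line 4: result = d['b'] = [19, 19, 19]

{'a': [19, 19], 'b': [19, 19, 19]}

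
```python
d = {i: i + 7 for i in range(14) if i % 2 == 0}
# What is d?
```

{0: 7, 2: 9, 4: 11, 6: 13, 8: 15, 10: 17, 12: 19}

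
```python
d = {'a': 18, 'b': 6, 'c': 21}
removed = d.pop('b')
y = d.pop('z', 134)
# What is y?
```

After line 1: d = {'a': 18, 'b': 6, 'c': 21}
After line 2 (pop 'b' returns 6): d = {'a': 18, 'c': 21}, removed = 6
After line 3 (pop 'z' missing, returns default 134): d = {'a': 18, 'c': 21}, y = 134

134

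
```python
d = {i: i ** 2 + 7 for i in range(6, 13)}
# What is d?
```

{6: 43, 7: 56, 8: 71, 9: 88, 10: 107, 11: 128, 12: 151}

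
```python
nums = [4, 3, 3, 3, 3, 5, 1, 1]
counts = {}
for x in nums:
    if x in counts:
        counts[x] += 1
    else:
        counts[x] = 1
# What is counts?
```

Initial: counts = {}, nums = [4, 3, 3, 3, 3, 5, 1, 1]
See 4: counts = {4: 1}
See 3: counts = {4: 1, 3: 1}
See 3: counts = {4: 1, 3: 2}
See 3: counts = {4: 1, 3: 3}
See 3: counts = {4: 1, 3: 4}
See 5: counts = {4: 1, 3: 4, 5: 1}
See 1: counts = {4: 1, 3: 4, 5: 1, 1: 1}
See 1: counts = {4: 1, 3: 4, 5: 1, 1: 2}

{4: 1, 3: 4, 5: 1, 1: 2}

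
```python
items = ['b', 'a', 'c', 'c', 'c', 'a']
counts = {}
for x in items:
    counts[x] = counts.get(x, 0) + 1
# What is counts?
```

Initial: counts = {}, items = ['b', 'a', 'c', 'c', 'c', 'a']
See 'b': counts = {'b': 1}
See 'a': counts = {'b': 1, 'a': 1}
See 'c': counts = {'b': 1, 'a': 1, 'c': 1}
See 'c': counts = {'b': 1, 'a': 1, 'c': 2}
See 'c': counts = {'b': 1, 'a': 1, 'c': 3}
See 'a': counts = {'b': 1, 'a': 2, 'c': 3}

{'b': 1, 'a': 2, 'c': 3}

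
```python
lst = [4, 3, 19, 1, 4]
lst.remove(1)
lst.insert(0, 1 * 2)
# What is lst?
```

After line 1: lst = [4, 3, 19, 1, 4]
After line 2 (remove first 1): lst = [4, 3, 19, 4]
After line 3 (insert 2 at index 0): lst = [2, 4, 3, 19, 4]

[2, 4, 3, 19, 4]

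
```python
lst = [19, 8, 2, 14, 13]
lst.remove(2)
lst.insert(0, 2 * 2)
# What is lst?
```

After line 1: lst = [19, 8, 2, 14, 13]
After line 2 (remove first 2): lst = [19, 8, 14, 13]
After line 3 (insert 4 at index 0): lst = [4, 19, 8, 14, 13]

[4, 19, 8, 14, 13]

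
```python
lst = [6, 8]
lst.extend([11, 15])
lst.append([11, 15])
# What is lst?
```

After line 1: lst = [6, 8]
After line 2 (extend unpacks [11, 15]): lst = [6, 8, 11, 15]
After line 3 (append adds [11, 15] as single element): lst = [6, 8, 11, 15, [11, 15]]

[6, 8, 11, 15, [11, 15]]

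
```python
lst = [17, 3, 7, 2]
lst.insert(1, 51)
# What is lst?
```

[17, 51, 3, 7, 2]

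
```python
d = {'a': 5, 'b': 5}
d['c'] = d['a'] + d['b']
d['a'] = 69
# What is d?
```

After line 1: d = {'a': 5, 'b': 5}
After line 2 (d['c'] = 5 + 5): d = {'a': 5, 'b': 5, 'c': 10}
After line 3: d = {'a': 69, 'b': 5, 'c': 10}

{'a': 69, 'b': 5, 'c': 10}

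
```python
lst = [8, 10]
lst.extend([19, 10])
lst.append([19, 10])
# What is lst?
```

After line 1: lst = [8, 10]
After line 2 (extend unpacks [19, 10]): lst = [8, 10, 19, 10]
After line 3 (append adds [19, 10] as single element): lst = [8, 10, 19, 10, [19, 10]]

[8, 10, 19, 10, [19, 10]]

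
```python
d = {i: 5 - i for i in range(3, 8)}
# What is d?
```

{3: 2, 4: 1, 5: 0, 6: -1, 7: -2}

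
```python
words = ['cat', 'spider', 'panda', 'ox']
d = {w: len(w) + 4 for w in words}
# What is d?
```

{'cat': 7, 'spider': 10, 'panda': 9, 'ox': 6}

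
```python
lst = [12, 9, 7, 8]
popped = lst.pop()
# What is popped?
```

8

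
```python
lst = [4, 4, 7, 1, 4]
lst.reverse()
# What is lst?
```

[4, 1, 7, 4, 4]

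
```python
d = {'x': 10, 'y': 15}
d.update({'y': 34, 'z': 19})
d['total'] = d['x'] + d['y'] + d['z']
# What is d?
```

After line 1: d = {'x': 10, 'y': 15}
After line 2 (y overwritten, z added): d = {'x': 10, 'y': 34, 'z': 19}
After line 3 (total = 10 + 34 + 19 = 63): d = {'x': 10, 'y': 34, 'z': 19, 'total': 63}

{'x': 10, 'y': 34, 'z': 19, 'total': 63}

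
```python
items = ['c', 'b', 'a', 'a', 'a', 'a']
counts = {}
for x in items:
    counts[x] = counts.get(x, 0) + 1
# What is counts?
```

Initial: counts = {}, items = ['c', 'b', 'a', 'a', 'a', 'a']
See 'c': counts = {'c': 1}
See 'b': counts = {'c': 1, 'b': 1}
See 'a': counts = {'c': 1, 'b': 1, 'a': 1}
See 'a': counts = {'c': 1, 'b': 1, 'a': 2}
See 'a': counts = {'c': 1, 'b': 1, 'a': 3}
See 'a': counts = {'c': 1, 'b': 1, 'a': 4}

{'c': 1, 'b': 1, 'a': 4}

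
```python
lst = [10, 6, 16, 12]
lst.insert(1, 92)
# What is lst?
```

[10, 92, 6, 16, 12]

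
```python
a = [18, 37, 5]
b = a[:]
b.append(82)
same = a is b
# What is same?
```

After line 1: a = [18, 37, 5]
After line 2 (b = a[:] is a shallow copy, new object): a = [18, 37, 5], b = [18, 37, 5]
After line 3 (append only mutates b): a = [18, 37, 5], b = [18, 37, 5, 82]
After line 4 (same = a is b; different objects -> False): same = False

False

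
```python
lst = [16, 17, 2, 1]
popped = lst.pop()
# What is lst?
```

[16, 17, 2]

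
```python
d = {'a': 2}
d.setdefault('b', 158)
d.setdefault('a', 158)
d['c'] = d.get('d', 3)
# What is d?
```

After line 1: d = {'a': 2}
After line 2 (setdefault adds 'b'=158): d = {'a': 2, 'b': 158}
After line 3 (setdefault 'a' no-op, already exists): d = {'a': 2, 'b': 158}
After line 4 (get('d', 3) returns default since 'd' not in d): d = {'a': 2, 'b': 158, 'c': 3}

{'a': 2, 'b': 158, 'c': 3}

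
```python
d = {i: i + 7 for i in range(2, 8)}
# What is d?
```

{2: 9, 3: 10, 4: 11, 5: 12, 6: 13, 7: 14}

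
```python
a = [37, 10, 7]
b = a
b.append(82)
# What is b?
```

After line 1: a = [37, 10, 7]
After line 2 (b = a is an alias, same object): a = [37, 10, 7], b = [37, 10, 7]
After line 3 (b.append mutates the shared list): a = [37, 10, 7, 82], b = [37, 10, 7, 82]

[37, 10, 7, 82]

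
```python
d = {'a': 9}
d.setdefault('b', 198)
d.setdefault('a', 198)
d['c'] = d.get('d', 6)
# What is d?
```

After line 1: d = {'a': 9}
After line 2 (setdefault adds 'b'=198): d = {'a': 9, 'b': 198}
After line 3 (setdefault 'a' no-op, already exists): d = {'a': 9, 'b': 198}
After line 4 (get('d', 6) returns default since 'd' not in d): d = {'a': 9, 'b': 198, 'c': 6}

{'a': 9, 'b': 198, 'c': 6}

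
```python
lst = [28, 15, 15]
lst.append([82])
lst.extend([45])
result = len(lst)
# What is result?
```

After line 1: lst = [28, 15, 15]
After line 2 (append adds [82] as single element): lst = [28, 15, 15, [82]]
After line 3 (extend unpacks [45], adds 45): lst = [28, 15, 15, [82], 45]
After line 4: result = len(lst) = 5

5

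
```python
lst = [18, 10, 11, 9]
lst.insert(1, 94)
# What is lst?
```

[18, 94, 10, 11, 9]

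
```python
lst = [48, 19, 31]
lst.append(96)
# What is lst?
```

[48, 19, 31, 96]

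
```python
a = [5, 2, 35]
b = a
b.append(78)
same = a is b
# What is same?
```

After line 1: a = [5, 2, 35]
After line 2 (b = a is an alias, same object): a = [5, 2, 35], b = [5, 2, 35]
After line 3 (b.append mutates the shared list): a = [5, 2, 35, 78], b = [5, 2, 35, 78]
After line 4 (same = a is b; same object -> True): same = True

True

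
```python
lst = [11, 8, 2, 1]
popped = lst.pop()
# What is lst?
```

[11, 8, 2]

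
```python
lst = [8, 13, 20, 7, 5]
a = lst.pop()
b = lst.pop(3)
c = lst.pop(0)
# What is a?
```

After line 1: lst = [8, 13, 20, 7, 5]
After line 2 (pop() -> a = 5): lst = [8, 13, 20, 7]
After line 3 (pop(3) -> b = 7): lst = [8, 13, 20]
After line 4 (pop(0) -> c = 8): lst = [13, 20]

5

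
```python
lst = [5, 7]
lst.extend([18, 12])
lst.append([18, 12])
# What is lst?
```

After line 1: lst = [5, 7]
After line 2 (extend unpacks [18, 12]): lst = [5, 7, 18, 12]
After line 3 (append adds [18, 12] as single element): lst = [5, 7, 18, 12, [18, 12]]

[5, 7, 18, 12, [18, 12]]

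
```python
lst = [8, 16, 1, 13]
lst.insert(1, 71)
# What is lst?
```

[8, 71, 16, 1, 13]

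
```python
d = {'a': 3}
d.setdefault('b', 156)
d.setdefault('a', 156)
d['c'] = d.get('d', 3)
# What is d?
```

After line 1: d = {'a': 3}
After line 2 (setdefault adds 'b'=156): d = {'a': 3, 'b': 156}
After line 3 (setdefault 'a' no-op, already exists): d = {'a': 3, 'b': 156}
After line 4 (get('d', 3) returns default since 'd' not in d): d = {'a': 3, 'b': 156, 'c': 3}

{'a': 3, 'b': 156, 'c': 3}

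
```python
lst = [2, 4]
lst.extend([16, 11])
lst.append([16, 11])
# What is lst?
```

After line 1: lst = [2, 4]
After line 2 (extend unpacks [16, 11]): lst = [2, 4, 16, 11]
After line 3 (append adds [16, 11] as single element): lst = [2, 4, 16, 11, [16, 11]]

[2, 4, 16, 11, [16, 11]]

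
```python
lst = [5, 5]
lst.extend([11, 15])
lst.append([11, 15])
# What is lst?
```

After line 1: lst = [5, 5]
After line 2 (extend unpacks [11, 15]): lst = [5, 5, 11, 15]
After line 3 (append adds [11, 15] as single element): lst = [5, 5, 11, 15, [11, 15]]

[5, 5, 11, 15, [11, 15]]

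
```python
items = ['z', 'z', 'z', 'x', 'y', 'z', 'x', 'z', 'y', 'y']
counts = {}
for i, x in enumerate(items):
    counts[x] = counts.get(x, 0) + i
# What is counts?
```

Initial: counts = {}, items = ['z', 'z', 'z', 'x', 'y', 'z', 'x', 'z', 'y', 'y']
i=0, x='z': counts = {'z': 0}
i=1, x='z': counts = {'z': 1}
i=2, x='z': counts = {'z': 3}
i=3, x='x': counts = {'z': 3, 'x': 3}
i=4, x='y': counts = {'z': 3, 'x': 3, 'y': 4}
i=5, x='z': counts = {'z': 8, 'x': 3, 'y': 4}
i=6, x='x': counts = {'z': 8, 'x': 9, 'y': 4}
i=7, x='z': counts = {'z': 15, 'x': 9, 'y': 4}
i=8, x='y': counts = {'z': 15, 'x': 9, 'y': 12}
i=9, x='y': counts = {'z': 15, 'x': 9, 'y': 21}

{'z': 15, 'x': 9, 'y': 21}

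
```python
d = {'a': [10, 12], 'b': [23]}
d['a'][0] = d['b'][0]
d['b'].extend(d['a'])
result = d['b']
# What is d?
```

After line 1: d = {'a': [10, 12], 'b': [23]}
After line 2 (a[0] = b[0] = 23): d = {'a': [23, 12], 'b': [23]}
After line 3 (b.extend(a) appends [23, 12]): d = {'a': [23, 12], 'b': [23, 23, 12]}
After line 4: result = d['b'] = [23, 23, 12]

{'a': [23, 12], 'b': [23, 23, 12]}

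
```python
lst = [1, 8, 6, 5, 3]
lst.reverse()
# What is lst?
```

[3, 5, 6, 8, 1]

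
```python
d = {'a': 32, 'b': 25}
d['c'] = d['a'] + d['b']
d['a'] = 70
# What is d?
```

After line 1: d = {'a': 32, 'b': 25}
After line 2 (d['c'] = 32 + 25): d = {'a': 32, 'b': 25, 'c': 57}
After line 3: d = {'a': 70, 'b': 25, 'c': 57}

{'a': 70, 'b': 25, 'c': 57}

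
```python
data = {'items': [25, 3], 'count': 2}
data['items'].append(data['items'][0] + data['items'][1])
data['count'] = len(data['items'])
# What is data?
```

After line 1: data = {'items': [25, 3], 'count': 2}
After line 2 (append 25 + 3 = 28): data = {'items': [25, 3, 28], 'count': 2}
After line 3 (count = len(items) = 3): data = {'items': [25, 3, 28], 'count': 3}

{'items': [25, 3, 28], 'count': 3}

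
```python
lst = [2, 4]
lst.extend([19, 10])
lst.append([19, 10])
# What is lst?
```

After line 1: lst = [2, 4]
After line 2 (extend unpacks [19, 10]): lst = [2, 4, 19, 10]
After line 3 (append adds [19, 10] as single element): lst = [2, 4, 19, 10, [19, 10]]

[2, 4, 19, 10, [19, 10]]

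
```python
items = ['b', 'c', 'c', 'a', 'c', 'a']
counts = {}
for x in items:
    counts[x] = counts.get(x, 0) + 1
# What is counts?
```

Initial: counts = {}, items = ['b', 'c', 'c', 'a', 'c', 'a']
See 'b': counts = {'b': 1}
See 'c': counts = {'b': 1, 'c': 1}
See 'c': counts = {'b': 1, 'c': 2}
See 'a': counts = {'b': 1, 'c': 2, 'a': 1}
See 'c': counts = {'b': 1, 'c': 3, 'a': 1}
See 'a': counts = {'b': 1, 'c': 3, 'a': 2}

{'b': 1, 'c': 3, 'a': 2}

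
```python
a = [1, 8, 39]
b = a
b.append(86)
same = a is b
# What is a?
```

After line 1: a = [1, 8, 39]
After line 2 (b = a is an alias, same object): a = [1, 8, 39], b = [1, 8, 39]
After line 3 (b.append mutates the shared list): a = [1, 8, 39, 86], b = [1, 8, 39, 86]
After line 4 (same = a is b; same object -> True): same = True

[1, 8, 39, 86]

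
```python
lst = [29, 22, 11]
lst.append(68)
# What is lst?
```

[29, 22, 11, 68]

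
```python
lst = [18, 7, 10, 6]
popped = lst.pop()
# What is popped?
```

6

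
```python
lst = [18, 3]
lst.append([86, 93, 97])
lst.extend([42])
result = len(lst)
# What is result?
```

After line 1: lst = [18, 3]
After line 2 (append adds [86, 93, 97] as single element): lst = [18, 3, [86, 93, 97]]
After line 3 (extend unpacks [42], adds 42): lst = [18, 3, [86, 93, 97], 42]
After line 4: result = len(lst) = 4

4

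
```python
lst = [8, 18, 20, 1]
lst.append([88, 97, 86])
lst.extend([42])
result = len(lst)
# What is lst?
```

After line 1: lst = [8, 18, 20, 1]
After line 2 (append adds [88, 97, 86] as single element): lst = [8, 18, 20, 1, [88, 97, 86]]
After line 3 (extend unpacks [42], adds 42): lst = [8, 18, 20, 1, [88, 97, 86], 42]
After line 4: result = len(lst) = 6

[8, 18, 20, 1, [88, 97, 86], 42]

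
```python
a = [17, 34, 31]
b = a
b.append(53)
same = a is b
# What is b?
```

After line 1: a = [17, 34, 31]
After line 2 (b = a is an alias, same object): a = [17, 34, 31], b = [17, 34, 31]
After line 3 (b.append mutates the shared list): a = [17, 34, 31, 53], b = [17, 34, 31, 53]
After line 4 (same = a is b; same object -> True): same = True

[17, 34, 31, 53]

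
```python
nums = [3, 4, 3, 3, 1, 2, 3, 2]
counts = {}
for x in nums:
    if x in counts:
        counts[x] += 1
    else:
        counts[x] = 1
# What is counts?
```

Initial: counts = {}, nums = [3, 4, 3, 3, 1, 2, 3, 2]
See 3: counts = {3: 1}
See 4: counts = {3: 1, 4: 1}
See 3: counts = {3: 2, 4: 1}
See 3: counts = {3: 3, 4: 1}
See 1: counts = {3: 3, 4: 1, 1: 1}
See 2: counts = {3: 3, 4: 1, 1: 1, 2: 1}
See 3: counts = {3: 4, 4: 1, 1: 1, 2: 1}
See 2: counts = {3: 4, 4: 1, 1: 1, 2: 2}

{3: 4, 4: 1, 1: 1, 2: 2}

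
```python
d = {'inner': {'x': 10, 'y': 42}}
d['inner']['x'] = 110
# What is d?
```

After line 1: d = {'inner': {'x': 10, 'y': 42}}
After line 2 (inner x overwritten): d = {'inner': {'x': 110, 'y': 42}}

{'inner': {'x': 110, 'y': 42}}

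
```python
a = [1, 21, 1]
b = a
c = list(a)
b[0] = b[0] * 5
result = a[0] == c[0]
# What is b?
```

After line 1: a = [1, 21, 1]
After line 2 (b = a, alias): a = [1, 21, 1], b = [1, 21, 1]
After line 3 (c = list(a) is a copy, new object): c = [1, 21, 1]
After line 4 (b[0] = 1 * 5 = 5; mutates shared a/b): a = b = [5, 21, 1], c = [1, 21, 1]
After line 5 (a[0] = 5, c[0] = 1; result = False)

[5, 21, 1]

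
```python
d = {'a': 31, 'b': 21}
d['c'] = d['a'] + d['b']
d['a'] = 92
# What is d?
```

After line 1: d = {'a': 31, 'b': 21}
After line 2 (d['c'] = 31 + 21): d = {'a': 31, 'b': 21, 'c': 52}
After line 3: d = {'a': 92, 'b': 21, 'c': 52}

{'a': 92, 'b': 21, 'c': 52}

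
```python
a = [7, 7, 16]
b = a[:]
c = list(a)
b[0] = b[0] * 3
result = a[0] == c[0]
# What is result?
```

After line 1: a = [7, 7, 16]
After line 2 (b = a[:], copy): a = [7, 7, 16], b = [7, 7, 16]
After line 3 (c = list(a) is a copy, new object): c = [7, 7, 16]
After line 4 (b[0] = 7 * 3 = 21; only b mutates (copy)): a = [7, 7, 16], b = [21, 7, 16], c = [7, 7, 16]
After line 5 (a[0] = 7, c[0] = 7; result = True)

True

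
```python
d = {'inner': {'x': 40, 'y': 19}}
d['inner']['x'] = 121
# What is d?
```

After line 1: d = {'inner': {'x': 40, 'y': 19}}
After line 2 (inner x overwritten): d = {'inner': {'x': 121, 'y': 19}}

{'inner': {'x': 121, 'y': 19}}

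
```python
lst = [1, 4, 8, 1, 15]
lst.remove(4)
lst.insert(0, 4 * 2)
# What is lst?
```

After line 1: lst = [1, 4, 8, 1, 15]
After line 2 (remove first 4): lst = [1, 8, 1, 15]
After line 3 (insert 8 at index 0): lst = [8, 1, 8, 1, 15]

[8, 1, 8, 1, 15]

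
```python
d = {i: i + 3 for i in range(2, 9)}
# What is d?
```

{2: 5, 3: 6, 4: 7, 5: 8, 6: 9, 7: 10, 8: 11}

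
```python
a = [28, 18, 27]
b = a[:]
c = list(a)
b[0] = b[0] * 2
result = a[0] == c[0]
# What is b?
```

After line 1: a = [28, 18, 27]
After line 2 (b = a[:], copy): a = [28, 18, 27], b = [28, 18, 27]
After line 3 (c = list(a) is a copy, new object): c = [28, 18, 27]
After line 4 (b[0] = 28 * 2 = 56; only b mutates (copy)): a = [28, 18, 27], b = [56, 18, 27], c = [28, 18, 27]
After line 5 (a[0] = 28, c[0] = 28; result = True)

[56, 18, 27]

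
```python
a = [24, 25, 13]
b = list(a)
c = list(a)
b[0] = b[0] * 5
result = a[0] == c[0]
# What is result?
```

After line 1: a = [24, 25, 13]
After line 2 (b = list(a), copy): a = [24, 25, 13], b = [24, 25, 13]
After line 3 (c = list(a) is a copy, new object): c = [24, 25, 13]
After line 4 (b[0] = 24 * 5 = 120; only b mutates (copy)): a = [24, 25, 13], b = [120, 25, 13], c = [24, 25, 13]
After line 5 (a[0] = 24, c[0] = 24; result = True)

True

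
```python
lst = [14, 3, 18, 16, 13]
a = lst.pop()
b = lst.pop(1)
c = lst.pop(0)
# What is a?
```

After line 1: lst = [14, 3, 18, 16, 13]
After line 2 (pop() -> a = 13): lst = [14, 3, 18, 16]
After line 3 (pop(1) -> b = 3): lst = [14, 18, 16]
After line 4 (pop(0) -> c = 14): lst = [18, 16]

13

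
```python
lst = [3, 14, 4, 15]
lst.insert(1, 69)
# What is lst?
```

[3, 69, 14, 4, 15]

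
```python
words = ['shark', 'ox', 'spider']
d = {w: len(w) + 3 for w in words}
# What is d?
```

{'shark': 8, 'ox': 5, 'spider': 9}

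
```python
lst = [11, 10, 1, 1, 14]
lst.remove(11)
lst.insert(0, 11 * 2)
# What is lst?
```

After line 1: lst = [11, 10, 1, 1, 14]
After line 2 (remove first 11): lst = [10, 1, 1, 14]
After line 3 (insert 22 at index 0): lst = [22, 10, 1, 1, 14]

[22, 10, 1, 1, 14]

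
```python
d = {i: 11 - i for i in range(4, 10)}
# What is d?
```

{4: 7, 5: 6, 6: 5, 7: 4, 8: 3, 9: 2}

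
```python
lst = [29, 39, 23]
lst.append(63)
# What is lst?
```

[29, 39, 23, 63]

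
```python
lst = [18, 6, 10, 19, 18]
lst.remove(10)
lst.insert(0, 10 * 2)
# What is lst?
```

After line 1: lst = [18, 6, 10, 19, 18]
After line 2 (remove first 10): lst = [18, 6, 19, 18]
After line 3 (insert 20 at index 0): lst = [20, 18, 6, 19, 18]

[20, 18, 6, 19, 18]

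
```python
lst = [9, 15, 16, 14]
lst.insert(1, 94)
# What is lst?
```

[9, 94, 15, 16, 14]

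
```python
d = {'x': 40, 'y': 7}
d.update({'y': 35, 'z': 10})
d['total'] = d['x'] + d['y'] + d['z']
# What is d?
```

After line 1: d = {'x': 40, 'y': 7}
After line 2 (y overwritten, z added): d = {'x': 40, 'y': 35, 'z': 10}
After line 3 (total = 40 + 35 + 10 = 85): d = {'x': 40, 'y': 35, 'z': 10, 'total': 85}

{'x': 40, 'y': 35, 'z': 10, 'total': 85}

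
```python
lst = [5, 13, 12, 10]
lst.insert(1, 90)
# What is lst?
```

[5, 90, 13, 12, 10]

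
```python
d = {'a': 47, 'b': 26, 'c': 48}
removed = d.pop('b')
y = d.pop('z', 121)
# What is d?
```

After line 1: d = {'a': 47, 'b': 26, 'c': 48}
After line 2 (pop 'b' returns 26): d = {'a': 47, 'c': 48}, removed = 26
After line 3 (pop 'z' missing, returns default 121): d = {'a': 47, 'c': 48}, y = 121

{'a': 47, 'c': 48}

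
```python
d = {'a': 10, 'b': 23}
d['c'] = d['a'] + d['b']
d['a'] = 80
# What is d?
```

After line 1: d = {'a': 10, 'b': 23}
After line 2 (d['c'] = 10 + 23): d = {'a': 10, 'b': 23, 'c': 33}
After line 3: d = {'a': 80, 'b': 23, 'c': 33}

{'a': 80, 'b': 23, 'c': 33}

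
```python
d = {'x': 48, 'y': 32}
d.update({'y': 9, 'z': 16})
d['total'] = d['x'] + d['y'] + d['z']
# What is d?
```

After line 1: d = {'x': 48, 'y': 32}
After line 2 (y overwritten, z added): d = {'x': 48, 'y': 9, 'z': 16}
After line 3 (total = 48 + 9 + 16 = 73): d = {'x': 48, 'y': 9, 'z': 16, 'total': 73}

{'x': 48, 'y': 9, 'z': 16, 'total': 73}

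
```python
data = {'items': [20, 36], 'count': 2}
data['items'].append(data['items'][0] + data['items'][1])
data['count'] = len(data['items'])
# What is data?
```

After line 1: data = {'items': [20, 36], 'count': 2}
After line 2 (append 20 + 36 = 56): data = {'items': [20, 36, 56], 'count': 2}
After line 3 (count = len(items) = 3): data = {'items': [20, 36, 56], 'count': 3}

{'items': [20, 36, 56], 'count': 3}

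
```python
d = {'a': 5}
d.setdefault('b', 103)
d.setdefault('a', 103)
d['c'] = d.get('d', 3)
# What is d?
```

After line 1: d = {'a': 5}
After line 2 (setdefault adds 'b'=103): d = {'a': 5, 'b': 103}
After line 3 (setdefault 'a' no-op, already exists): d = {'a': 5, 'b': 103}
After line 4 (get('d', 3) returns default since 'd' not in d): d = {'a': 5, 'b': 103, 'c': 3}

{'a': 5, 'b': 103, 'c': 3}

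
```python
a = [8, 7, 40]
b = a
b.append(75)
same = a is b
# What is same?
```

After line 1: a = [8, 7, 40]
After line 2 (b = a is an alias, same object): a = [8, 7, 40], b = [8, 7, 40]
After line 3 (b.append mutates the shared list): a = [8, 7, 40, 75], b = [8, 7, 40, 75]
After line 4 (same = a is b; same object -> True): same = True

True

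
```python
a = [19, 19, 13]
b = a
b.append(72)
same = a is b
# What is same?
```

After line 1: a = [19, 19, 13]
After line 2 (b = a is an alias, same object): a = [19, 19, 13], b = [19, 19, 13]
After line 3 (b.append mutates the shared list): a = [19, 19, 13, 72], b = [19, 19, 13, 72]
After line 4 (same = a is b; same object -> True): same = True

True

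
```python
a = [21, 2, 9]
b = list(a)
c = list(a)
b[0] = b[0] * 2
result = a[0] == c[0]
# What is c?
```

After line 1: a = [21, 2, 9]
After line 2 (b = list(a), copy): a = [21, 2, 9], b = [21, 2, 9]
After line 3 (c = list(a) is a copy, new object): c = [21, 2, 9]
After line 4 (b[0] = 21 * 2 = 42; only b mutates (copy)): a = [21, 2, 9], b = [42, 2, 9], c = [21, 2, 9]
After line 5 (a[0] = 21, c[0] = 21; result = True)

[21, 2, 9]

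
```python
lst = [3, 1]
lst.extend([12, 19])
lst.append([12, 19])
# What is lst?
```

After line 1: lst = [3, 1]
After line 2 (extend unpacks [12, 19]): lst = [3, 1, 12, 19]
After line 3 (append adds [12, 19] as single element): lst = [3, 1, 12, 19, [12, 19]]

[3, 1, 12, 19, [12, 19]]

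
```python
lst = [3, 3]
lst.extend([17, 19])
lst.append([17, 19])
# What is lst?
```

After line 1: lst = [3, 3]
After line 2 (extend unpacks [17, 19]): lst = [3, 3, 17, 19]
After line 3 (append adds [17, 19] as single element): lst = [3, 3, 17, 19, [17, 19]]

[3, 3, 17, 19, [17, 19]]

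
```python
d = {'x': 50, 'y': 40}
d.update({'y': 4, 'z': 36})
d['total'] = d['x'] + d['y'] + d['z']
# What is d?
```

After line 1: d = {'x': 50, 'y': 40}
After line 2 (y overwritten, z added): d = {'x': 50, 'y': 4, 'z': 36}
After line 3 (total = 50 + 4 + 36 = 90): d = {'x': 50, 'y': 4, 'z': 36, 'total': 90}

{'x': 50, 'y': 4, 'z': 36, 'total': 90}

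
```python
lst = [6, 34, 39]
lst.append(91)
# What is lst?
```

[6, 34, 39, 91]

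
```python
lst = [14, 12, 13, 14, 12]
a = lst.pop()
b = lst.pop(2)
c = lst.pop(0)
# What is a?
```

After line 1: lst = [14, 12, 13, 14, 12]
After line 2 (pop() -> a = 12): lst = [14, 12, 13, 14]
After line 3 (pop(2) -> b = 13): lst = [14, 12, 14]
After line 4 (pop(0) -> c = 14): lst = [12, 14]

12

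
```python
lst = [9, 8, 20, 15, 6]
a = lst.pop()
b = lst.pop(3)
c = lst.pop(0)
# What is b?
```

After line 1: lst = [9, 8, 20, 15, 6]
After line 2 (pop() -> a = 6): lst = [9, 8, 20, 15]
After line 3 (pop(3) -> b = 15): lst = [9, 8, 20]
After line 4 (pop(0) -> c = 9): lst = [8, 20]

15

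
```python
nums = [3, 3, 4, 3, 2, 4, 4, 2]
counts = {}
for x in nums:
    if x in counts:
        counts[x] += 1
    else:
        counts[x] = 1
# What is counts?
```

Initial: counts = {}, nums = [3, 3, 4, 3, 2, 4, 4, 2]
See 3: counts = {3: 1}
See 3: counts = {3: 2}
See 4: counts = {3: 2, 4: 1}
See 3: counts = {3: 3, 4: 1}
See 2: counts = {3: 3, 4: 1, 2: 1}
See 4: counts = {3: 3, 4: 2, 2: 1}
See 4: counts = {3: 3, 4: 3, 2: 1}
See 2: counts = {3: 3, 4: 3, 2: 2}

{3: 3, 4: 3, 2: 2}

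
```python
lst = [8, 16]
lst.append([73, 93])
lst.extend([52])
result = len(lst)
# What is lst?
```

After line 1: lst = [8, 16]
After line 2 (append adds [73, 93] as single element): lst = [8, 16, [73, 93]]
After line 3 (extend unpacks [52], adds 52): lst = [8, 16, [73, 93], 52]
After line 4: result = len(lst) = 4

[8, 16, [73, 93], 52]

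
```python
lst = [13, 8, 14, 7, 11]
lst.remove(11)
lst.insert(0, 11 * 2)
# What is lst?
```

After line 1: lst = [13, 8, 14, 7, 11]
After line 2 (remove first 11): lst = [13, 8, 14, 7]
After line 3 (insert 22 at index 0): lst = [22, 13, 8, 14, 7]

[22, 13, 8, 14, 7]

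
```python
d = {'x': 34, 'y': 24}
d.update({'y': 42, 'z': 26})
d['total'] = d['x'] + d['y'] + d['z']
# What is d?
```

After line 1: d = {'x': 34, 'y': 24}
After line 2 (y overwritten, z added): d = {'x': 34, 'y': 42, 'z': 26}
After line 3 (total = 34 + 42 + 26 = 102): d = {'x': 34, 'y': 42, 'z': 26, 'total': 102}

{'x': 34, 'y': 42, 'z': 26, 'total': 102}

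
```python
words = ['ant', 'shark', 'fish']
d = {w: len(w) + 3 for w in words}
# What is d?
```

{'ant': 6, 'shark': 8, 'fish': 7}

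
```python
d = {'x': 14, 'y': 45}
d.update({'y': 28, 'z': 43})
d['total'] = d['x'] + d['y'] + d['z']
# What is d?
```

After line 1: d = {'x': 14, 'y': 45}
After line 2 (y overwritten, z added): d = {'x': 14, 'y': 28, 'z': 43}
After line 3 (total = 14 + 28 + 43 = 85): d = {'x': 14, 'y': 28, 'z': 43, 'total': 85}

{'x': 14, 'y': 28, 'z': 43, 'total': 85}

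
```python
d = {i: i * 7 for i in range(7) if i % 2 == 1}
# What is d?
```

{1: 7, 3: 21, 5: 35}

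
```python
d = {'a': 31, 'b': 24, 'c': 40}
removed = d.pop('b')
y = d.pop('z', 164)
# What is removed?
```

After line 1: d = {'a': 31, 'b': 24, 'c': 40}
After line 2 (pop 'b' returns 24): d = {'a': 31, 'c': 40}, removed = 24
After line 3 (pop 'z' missing, returns default 164): d = {'a': 31, 'c': 40}, y = 164

24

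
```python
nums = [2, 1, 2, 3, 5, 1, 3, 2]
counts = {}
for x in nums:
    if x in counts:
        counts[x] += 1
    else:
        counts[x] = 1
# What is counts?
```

Initial: counts = {}, nums = [2, 1, 2, 3, 5, 1, 3, 2]
See 2: counts = {2: 1}
See 1: counts = {2: 1, 1: 1}
See 2: counts = {2: 2, 1: 1}
See 3: counts = {2: 2, 1: 1, 3: 1}
See 5: counts = {2: 2, 1: 1, 3: 1, 5: 1}
See 1: counts = {2: 2, 1: 2, 3: 1, 5: 1}
See 3: counts = {2: 2, 1: 2, 3: 2, 5: 1}
See 2: counts = {2: 3, 1: 2, 3: 2, 5: 1}

{2: 3, 1: 2, 3: 2, 5: 1}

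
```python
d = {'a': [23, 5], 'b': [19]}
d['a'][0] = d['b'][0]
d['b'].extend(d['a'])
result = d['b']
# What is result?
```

After line 1: d = {'a': [23, 5], 'b': [19]}
After line 2 (a[0] = b[0] = 19): d = {'a': [19, 5], 'b': [19]}
After line 3 (b.extend(a) appends [19, 5]): d = {'a': [19, 5], 'b': [19, 19, 5]}
After line 4: result = d['b'] = [19, 19, 5]

[19, 19, 5]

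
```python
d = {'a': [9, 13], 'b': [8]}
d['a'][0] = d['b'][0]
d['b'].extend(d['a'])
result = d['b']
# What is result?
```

After line 1: d = {'a': [9, 13], 'b': [8]}
After line 2 (a[0] = b[0] = 8): d = {'a': [8, 13], 'b': [8]}
After line 3 (b.extend(a) appends [8, 13]): d = {'a': [8, 13], 'b': [8, 8, 13]}
After line 4: result = d['b'] = [8, 8, 13]

[8, 8, 13]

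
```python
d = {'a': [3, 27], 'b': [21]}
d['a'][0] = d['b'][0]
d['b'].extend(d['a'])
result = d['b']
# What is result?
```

After line 1: d = {'a': [3, 27], 'b': [21]}
After line 2 (a[0] = b[0] = 21): d = {'a': [21, 27], 'b': [21]}
After line 3 (b.extend(a) appends [21, 27]): d = {'a': [21, 27], 'b': [21, 21, 27]}
After line 4: result = d['b'] = [21, 21, 27]

[21, 21, 27]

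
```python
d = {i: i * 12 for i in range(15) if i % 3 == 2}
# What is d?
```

{2: 24, 5: 60, 8: 96, 11: 132, 14: 168}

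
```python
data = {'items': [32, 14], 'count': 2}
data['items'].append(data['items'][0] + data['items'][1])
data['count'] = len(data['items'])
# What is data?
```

After line 1: data = {'items': [32, 14], 'count': 2}
After line 2 (append 32 + 14 = 46): data = {'items': [32, 14, 46], 'count': 2}
After line 3 (count = len(items) = 3): data = {'items': [32, 14, 46], 'count': 3}

{'items': [32, 14, 46], 'count': 3}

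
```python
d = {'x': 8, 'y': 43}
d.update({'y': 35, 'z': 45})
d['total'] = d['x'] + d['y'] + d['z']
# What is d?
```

After line 1: d = {'x': 8, 'y': 43}
After line 2 (y overwritten, z added): d = {'x': 8, 'y': 35, 'z': 45}
After line 3 (total = 8 + 35 + 45 = 88): d = {'x': 8, 'y': 35, 'z': 45, 'total': 88}

{'x': 8, 'y': 35, 'z': 45, 'total': 88}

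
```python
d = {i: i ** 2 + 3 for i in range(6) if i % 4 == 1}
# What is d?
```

{1: 4, 5: 28}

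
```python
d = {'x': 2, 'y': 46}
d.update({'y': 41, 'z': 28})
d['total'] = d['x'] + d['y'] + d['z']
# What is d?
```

After line 1: d = {'x': 2, 'y': 46}
After line 2 (y overwritten, z added): d = {'x': 2, 'y': 41, 'z': 28}
After line 3 (total = 2 + 41 + 28 = 71): d = {'x': 2, 'y': 41, 'z': 28, 'total': 71}

{'x': 2, 'y': 41, 'z': 28, 'total': 71}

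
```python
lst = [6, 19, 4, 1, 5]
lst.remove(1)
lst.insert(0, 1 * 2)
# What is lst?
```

After line 1: lst = [6, 19, 4, 1, 5]
After line 2 (remove first 1): lst = [6, 19, 4, 5]
After line 3 (insert 2 at index 0): lst = [2, 6, 19, 4, 5]

[2, 6, 19, 4, 5]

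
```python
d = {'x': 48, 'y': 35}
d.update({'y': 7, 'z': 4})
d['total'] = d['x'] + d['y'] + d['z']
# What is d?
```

After line 1: d = {'x': 48, 'y': 35}
After line 2 (y overwritten, z added): d = {'x': 48, 'y': 7, 'z': 4}
After line 3 (total = 48 + 7 + 4 = 59): d = {'x': 48, 'y': 7, 'z': 4, 'total': 59}

{'x': 48, 'y': 7, 'z': 4, 'total': 59}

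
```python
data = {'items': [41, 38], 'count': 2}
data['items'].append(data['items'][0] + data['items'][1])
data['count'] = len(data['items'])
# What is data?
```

After line 1: data = {'items': [41, 38], 'count': 2}
After line 2 (append 41 + 38 = 79): data = {'items': [41, 38, 79], 'count': 2}
After line 3 (count = len(items) = 3): data = {'items': [41, 38, 79], 'count': 3}

{'items': [41, 38, 79], 'count': 3}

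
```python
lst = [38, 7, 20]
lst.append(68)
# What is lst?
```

[38, 7, 20, 68]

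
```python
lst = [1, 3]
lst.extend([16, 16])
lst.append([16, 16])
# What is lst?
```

After line 1: lst = [1, 3]
After line 2 (extend unpacks [16, 16]): lst = [1, 3, 16, 16]
After line 3 (append adds [16, 16] as single element): lst = [1, 3, 16, 16, [16, 16]]

[1, 3, 16, 16, [16, 16]]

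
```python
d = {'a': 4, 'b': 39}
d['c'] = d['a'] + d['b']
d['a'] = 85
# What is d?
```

After line 1: d = {'a': 4, 'b': 39}
After line 2 (d['c'] = 4 + 39): d = {'a': 4, 'b': 39, 'c': 43}
After line 3: d = {'a': 85, 'b': 39, 'c': 43}

{'a': 85, 'b': 39, 'c': 43}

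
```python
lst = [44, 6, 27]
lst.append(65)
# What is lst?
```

[44, 6, 27, 65]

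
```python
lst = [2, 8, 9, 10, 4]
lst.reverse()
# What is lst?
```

[4, 10, 9, 8, 2]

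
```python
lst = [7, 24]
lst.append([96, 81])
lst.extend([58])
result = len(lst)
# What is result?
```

After line 1: lst = [7, 24]
After line 2 (append adds [96, 81] as single element): lst = [7, 24, [96, 81]]
After line 3 (extend unpacks [58], adds 58): lst = [7, 24, [96, 81], 58]
After line 4: result = len(lst) = 4

4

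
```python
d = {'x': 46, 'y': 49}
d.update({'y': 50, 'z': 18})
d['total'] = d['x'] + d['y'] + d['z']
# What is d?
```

After line 1: d = {'x': 46, 'y': 49}
After line 2 (y overwritten, z added): d = {'x': 46, 'y': 50, 'z': 18}
After line 3 (total = 46 + 50 + 18 = 114): d = {'x': 46, 'y': 50, 'z': 18, 'total': 114}

{'x': 46, 'y': 50, 'z': 18, 'total': 114}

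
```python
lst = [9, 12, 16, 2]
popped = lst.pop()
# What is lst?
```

[9, 12, 16]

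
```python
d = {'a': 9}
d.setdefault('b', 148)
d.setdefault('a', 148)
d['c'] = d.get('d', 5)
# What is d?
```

After line 1: d = {'a': 9}
After line 2 (setdefault adds 'b'=148): d = {'a': 9, 'b': 148}
After line 3 (setdefault 'a' no-op, already exists): d = {'a': 9, 'b': 148}
After line 4 (get('d', 5) returns default since 'd' not in d): d = {'a': 9, 'b': 148, 'c': 5}

{'a': 9, 'b': 148, 'c': 5}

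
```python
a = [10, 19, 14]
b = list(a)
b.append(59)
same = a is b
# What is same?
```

After line 1: a = [10, 19, 14]
After line 2 (b = list(a) is a shallow copy, new object): a = [10, 19, 14], b = [10, 19, 14]
After line 3 (append only mutates b): a = [10, 19, 14], b = [10, 19, 14, 59]
After line 4 (same = a is b; different objects -> False): same = False

False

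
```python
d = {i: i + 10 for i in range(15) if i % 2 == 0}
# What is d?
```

{0: 10, 2: 12, 4: 14, 6: 16, 8: 18, 10: 20, 12: 22, 14: 24}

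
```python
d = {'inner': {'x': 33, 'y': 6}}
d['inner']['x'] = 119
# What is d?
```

After line 1: d = {'inner': {'x': 33, 'y': 6}}
After line 2 (inner x overwritten): d = {'inner': {'x': 119, 'y': 6}}

{'inner': {'x': 119, 'y': 6}}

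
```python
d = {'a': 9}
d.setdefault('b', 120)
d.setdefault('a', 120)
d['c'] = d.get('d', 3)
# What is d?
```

After line 1: d = {'a': 9}
After line 2 (setdefault adds 'b'=120): d = {'a': 9, 'b': 120}
After line 3 (setdefault 'a' no-op, already exists): d = {'a': 9, 'b': 120}
After line 4 (get('d', 3) returns default since 'd' not in d): d = {'a': 9, 'b': 120, 'c': 3}

{'a': 9, 'b': 120, 'c': 3}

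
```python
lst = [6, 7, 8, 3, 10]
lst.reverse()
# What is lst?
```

[10, 3, 8, 7, 6]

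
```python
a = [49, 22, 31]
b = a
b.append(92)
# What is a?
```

After line 1: a = [49, 22, 31]
After line 2 (b = a is an alias, same object): a = [49, 22, 31], b = [49, 22, 31]
After line 3 (b.append mutates the shared list): a = [49, 22, 31, 92], b = [49, 22, 31, 92]

[49, 22, 31, 92]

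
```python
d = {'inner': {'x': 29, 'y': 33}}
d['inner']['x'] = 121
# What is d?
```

After line 1: d = {'inner': {'x': 29, 'y': 33}}
After line 2 (inner x overwritten): d = {'inner': {'x': 121, 'y': 33}}

{'inner': {'x': 121, 'y': 33}}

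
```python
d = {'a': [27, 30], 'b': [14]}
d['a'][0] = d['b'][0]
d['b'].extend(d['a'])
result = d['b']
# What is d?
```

After line 1: d = {'a': [27, 30], 'b': [14]}
After line 2 (a[0] = b[0] = 14): d = {'a': [14, 30], 'b': [14]}
After line 3 (b.extend(a) appends [14, 30]): d = {'a': [14, 30], 'b': [14, 14, 30]}
After line 4: result = d['b'] = [14, 14, 30]

{'a': [14, 30], 'b': [14, 14, 30]}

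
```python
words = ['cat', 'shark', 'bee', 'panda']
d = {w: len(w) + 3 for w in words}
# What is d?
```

{'cat': 6, 'shark': 8, 'bee': 6, 'panda': 8}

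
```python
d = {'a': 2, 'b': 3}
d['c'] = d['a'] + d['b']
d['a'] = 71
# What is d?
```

After line 1: d = {'a': 2, 'b': 3}
After line 2 (d['c'] = 2 + 3): d = {'a': 2, 'b': 3, 'c': 5}
After line 3: d = {'a': 71, 'b': 3, 'c': 5}

{'a': 71, 'b': 3, 'c': 5}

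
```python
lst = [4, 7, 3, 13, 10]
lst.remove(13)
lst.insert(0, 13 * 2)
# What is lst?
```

After line 1: lst = [4, 7, 3, 13, 10]
After line 2 (remove first 13): lst = [4, 7, 3, 10]
After line 3 (insert 26 at index 0): lst = [26, 4, 7, 3, 10]

[26, 4, 7, 3, 10]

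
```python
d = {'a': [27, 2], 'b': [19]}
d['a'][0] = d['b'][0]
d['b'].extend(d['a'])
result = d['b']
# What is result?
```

After line 1: d = {'a': [27, 2], 'b': [19]}
After line 2 (a[0] = b[0] = 19): d = {'a': [19, 2], 'b': [19]}
After line 3 (b.extend(a) appends [19, 2]): d = {'a': [19, 2], 'b': [19, 19, 2]}
After line 4: result = d['b'] = [19, 19, 2]

[19, 19, 2]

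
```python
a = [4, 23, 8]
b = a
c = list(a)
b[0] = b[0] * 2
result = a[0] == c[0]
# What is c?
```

After line 1: a = [4, 23, 8]
After line 2 (b = a, alias): a = [4, 23, 8], b = [4, 23, 8]
After line 3 (c = list(a) is a copy, new object): c = [4, 23, 8]
After line 4 (b[0] = 4 * 2 = 8; mutates shared a/b): a = b = [8, 23, 8], c = [4, 23, 8]
After line 5 (a[0] = 8, c[0] = 4; result = False)

[4, 23, 8]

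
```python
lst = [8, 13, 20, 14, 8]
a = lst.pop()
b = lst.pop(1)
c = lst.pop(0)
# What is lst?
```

After line 1: lst = [8, 13, 20, 14, 8]
After line 2 (pop() -> a = 8): lst = [8, 13, 20, 14]
After line 3 (pop(1) -> b = 13): lst = [8, 20, 14]
After line 4 (pop(0) -> c = 8): lst = [20, 14]

[20, 14]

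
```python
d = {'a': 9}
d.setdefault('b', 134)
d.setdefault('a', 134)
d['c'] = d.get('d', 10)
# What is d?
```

After line 1: d = {'a': 9}
After line 2 (setdefault adds 'b'=134): d = {'a': 9, 'b': 134}
After line 3 (setdefault 'a' no-op, already exists): d = {'a': 9, 'b': 134}
After line 4 (get('d', 10) returns default since 'd' not in d): d = {'a': 9, 'b': 134, 'c': 10}

{'a': 9, 'b': 134, 'c': 10}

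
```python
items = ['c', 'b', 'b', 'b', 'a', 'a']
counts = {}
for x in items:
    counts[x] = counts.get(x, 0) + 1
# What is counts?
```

Initial: counts = {}, items = ['c', 'b', 'b', 'b', 'a', 'a']
See 'c': counts = {'c': 1}
See 'b': counts = {'c': 1, 'b': 1}
See 'b': counts = {'c': 1, 'b': 2}
See 'b': counts = {'c': 1, 'b': 3}
See 'a': counts = {'c': 1, 'b': 3, 'a': 1}
See 'a': counts = {'c': 1, 'b': 3, 'a': 2}

{'c': 1, 'b': 3, 'a': 2}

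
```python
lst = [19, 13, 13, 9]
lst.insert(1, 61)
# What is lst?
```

[19, 61, 13, 13, 9]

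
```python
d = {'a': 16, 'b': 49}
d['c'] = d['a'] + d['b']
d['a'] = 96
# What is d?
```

After line 1: d = {'a': 16, 'b': 49}
After line 2 (d['c'] = 16 + 49): d = {'a': 16, 'b': 49, 'c': 65}
After line 3: d = {'a': 96, 'b': 49, 'c': 65}

{'a': 96, 'b': 49, 'c': 65}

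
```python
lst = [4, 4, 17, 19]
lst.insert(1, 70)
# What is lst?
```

[4, 70, 4, 17, 19]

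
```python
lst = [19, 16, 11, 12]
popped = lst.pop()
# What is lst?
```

[19, 16, 11]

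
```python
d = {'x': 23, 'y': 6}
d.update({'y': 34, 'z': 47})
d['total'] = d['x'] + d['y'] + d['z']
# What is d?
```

After line 1: d = {'x': 23, 'y': 6}
After line 2 (y overwritten, z added): d = {'x': 23, 'y': 34, 'z': 47}
After line 3 (total = 23 + 34 + 47 = 104): d = {'x': 23, 'y': 34, 'z': 47, 'total': 104}

{'x': 23, 'y': 34, 'z': 47, 'total': 104}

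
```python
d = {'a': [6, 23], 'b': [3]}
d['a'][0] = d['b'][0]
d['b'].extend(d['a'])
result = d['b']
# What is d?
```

After line 1: d = {'a': [6, 23], 'b': [3]}
After line 2 (a[0] = b[0] = 3): d = {'a': [3, 23], 'b': [3]}
After line 3 (b.extend(a) appends [3, 23]): d = {'a': [3, 23], 'b': [3, 3, 23]}
After line 4: result = d['b'] = [3, 3, 23]

{'a': [3, 23], 'b': [3, 3, 23]}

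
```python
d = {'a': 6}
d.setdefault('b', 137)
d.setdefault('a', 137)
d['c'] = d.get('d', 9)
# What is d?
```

After line 1: d = {'a': 6}
After line 2 (setdefault adds 'b'=137): d = {'a': 6, 'b': 137}
After line 3 (setdefault 'a' no-op, already exists): d = {'a': 6, 'b': 137}
After line 4 (get('d', 9) returns default since 'd' not in d): d = {'a': 6, 'b': 137, 'c': 9}

{'a': 6, 'b': 137, 'c': 9}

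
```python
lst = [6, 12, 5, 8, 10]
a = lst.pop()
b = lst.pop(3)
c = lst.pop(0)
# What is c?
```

After line 1: lst = [6, 12, 5, 8, 10]
After line 2 (pop() -> a = 10): lst = [6, 12, 5, 8]
After line 3 (pop(3) -> b = 8): lst = [6, 12, 5]
After line 4 (pop(0) -> c = 6): lst = [12, 5]

6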